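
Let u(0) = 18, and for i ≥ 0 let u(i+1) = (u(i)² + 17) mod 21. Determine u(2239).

We have u(0) = 18; u(1) = 5; u(2) = 0; u(3) = 17; u(4) = 12; u(5) = 14; u(6) = 3; u(7) = 5.
Since u(7) = u(1) = 5, the sequence is eventually periodic: after a pre-period of length 1 it cycles with period 6.
For i ≥ 1, u(i) depends only on (i - 1) mod 6. (2239 - 1) mod 6 = 0, so u(2239) = u(1) = 5.

5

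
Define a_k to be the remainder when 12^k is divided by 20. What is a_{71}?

8

Listing terms: a_1 = 12, a_2 = 4, a_3 = 8, a_4 = 16, a_5 = 12.
The sequence repeats with period 4.
(71 - 1) mod 4 = 2, so a_{71} = a_3 = 8.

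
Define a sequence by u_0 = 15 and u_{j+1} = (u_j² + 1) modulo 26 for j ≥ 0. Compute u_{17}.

u_0 = 15, u_1 = 18, u_2 = 13, u_3 = 14, u_4 = 15.
The sequence repeats with period 4.
So u_{17} = u_{0 + ((17-0) mod 4)} = u_1 = 18.

18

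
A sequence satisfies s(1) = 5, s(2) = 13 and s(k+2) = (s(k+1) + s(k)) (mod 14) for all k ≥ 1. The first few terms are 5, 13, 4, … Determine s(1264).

s(1) = 5, s(2) = 13, s(3) = 4, s(4) = 3, s(5) = 7, s(6) = 10, s(7) = 3, s(8) = 13, s(9) = 2, s(10) = 1, s(11) = 3, s(12) = 4, s(13) = 7, s(14) = 11, s(15) = 4, s(16) = 1, s(17) = 5, s(18) = 6, s(19) = 11, s(20) = 3, s(21) = 0, s(22) = 3, s(23) = 3, s(24) = 6, s(25) = 9, s(26) = 1, s(27) = 10, s(28) = 11, s(29) = 7, s(30) = 4, s(31) = 11, s(32) = 1, s(33) = 12, s(34) = 13, s(35) = 11, s(36) = 10, s(37) = 7, s(38) = 3, s(39) = 10, s(40) = 13, s(41) = 9, s(42) = 8, s(43) = 3, s(44) = 11, s(45) = 0, s(46) = 11, s(47) = 11, s(48) = 8, s(49) = 5, s(50) = 13.
Since (s(49), s(50)) = (s(1), s(2)) = (5, 13) (two consecutive terms determine the rest), the sequence is periodic with period 48.
So s(1264) = s(1 + ((1264-1) mod 48)) = s(16) = 1.

1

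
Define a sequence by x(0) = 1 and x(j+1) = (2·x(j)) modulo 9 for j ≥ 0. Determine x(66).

1

x(0) = 1; x(1) = 2; x(2) = 4; x(3) = 8; x(4) = 7; x(5) = 5; x(6) = 1.
The sequence repeats with period 6.
(66 - 0) mod 6 = 0, so x(66) = x(0) = 1.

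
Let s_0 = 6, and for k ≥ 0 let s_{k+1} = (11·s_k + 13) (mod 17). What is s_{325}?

2

Computing terms: s_0 = 6, s_1 = 11, s_2 = 15, s_3 = 8, s_4 = 16, s_5 = 2, s_6 = 1, s_7 = 7, s_8 = 5, s_9 = 0, s_{10} = 13, s_{11} = 3, s_{12} = 12, s_{13} = 9, s_{14} = 10, s_{15} = 4, s_{16} = 6.
Since s_{16} = s_0 = 6, the sequence is periodic with period 16.
So s_{325} = s_{0 + ((325-0) mod 16)} = s_5 = 2.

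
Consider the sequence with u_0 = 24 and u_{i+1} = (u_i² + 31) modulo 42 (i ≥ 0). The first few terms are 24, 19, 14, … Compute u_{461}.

35

Listing terms: u_0 = 24; u_1 = 19; u_2 = 14; u_3 = 17; u_4 = 26; u_5 = 35; u_6 = 38; u_7 = 5; u_8 = 14.
Since u_8 = u_2 = 14, the sequence is eventually periodic: after a pre-period of length 2 it cycles with period 6.
For i ≥ 2, u_i depends only on (i - 2) mod 6. (461 - 2) mod 6 = 3, so u_{461} = u_5 = 35.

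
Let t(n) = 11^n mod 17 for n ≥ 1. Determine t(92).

We have t(1) = 11; t(2) = 2; t(3) = 5; t(4) = 4; t(5) = 10; t(6) = 8; t(7) = 3; t(8) = 16; t(9) = 6; t(10) = 15; t(11) = 12; t(12) = 13; t(13) = 7; t(14) = 9; t(15) = 14; t(16) = 1; t(17) = 11.
The sequence repeats with period 16.
So t(92) = t(1 + ((92-1) mod 16)) = t(12) = 13.

13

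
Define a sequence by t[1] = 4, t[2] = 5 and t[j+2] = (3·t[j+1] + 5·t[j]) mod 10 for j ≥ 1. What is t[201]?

Computing terms: t[1] = 4, t[2] = 5, t[3] = 5, t[4] = 0, t[5] = 5, t[6] = 5.
Since (t[5], t[6]) = (t[2], t[3]) = (5, 5) (two consecutive terms determine the rest), the sequence is eventually periodic: after a pre-period of length 1 it cycles with period 3.
For j ≥ 2, t[j] depends only on (j - 2) mod 3. (201 - 2) mod 3 = 1, so t[201] = t[3] = 5.

5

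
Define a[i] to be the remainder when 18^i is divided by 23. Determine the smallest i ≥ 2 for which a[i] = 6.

We have a[1] = 18; a[2] = 2; a[3] = 13; a[4] = 4; a[5] = 3; a[6] = 8; a[7] = 6; a[8] = 16; a[9] = 12; a[10] = 9; a[11] = 1; a[12] = 18.
Since a[12] = a[1] = 18, the sequence is periodic with period 11.
The value 6 first appears (with i ≥ 2) at a[7].

7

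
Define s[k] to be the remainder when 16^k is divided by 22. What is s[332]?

We have s[1] = 16, s[2] = 14, s[3] = 4, s[4] = 20, s[5] = 12, s[6] = 16.
Since s[6] = s[1] = 16, the sequence is periodic with period 5.
(332 - 1) mod 5 = 1, so s[332] = s[2] = 14.

14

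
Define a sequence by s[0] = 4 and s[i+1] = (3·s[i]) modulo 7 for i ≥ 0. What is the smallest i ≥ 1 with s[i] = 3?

Computing terms: s[0] = 4, s[1] = 5, s[2] = 1, s[3] = 3, s[4] = 2, s[5] = 6, s[6] = 4.
The sequence repeats with period 6.
The value 3 first appears (with i ≥ 1) at s[3].

3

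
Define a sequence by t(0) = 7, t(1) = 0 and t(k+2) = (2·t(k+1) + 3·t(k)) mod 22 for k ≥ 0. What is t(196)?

Computing terms: t(0) = 7; t(1) = 0; t(2) = 21; t(3) = 20; t(4) = 15; t(5) = 2; t(6) = 5; t(7) = 16; t(8) = 3; t(9) = 10; t(10) = 7; t(11) = 0.
The sequence repeats with period 10.
So t(196) = t(0 + ((196-0) mod 10)) = t(6) = 5.

5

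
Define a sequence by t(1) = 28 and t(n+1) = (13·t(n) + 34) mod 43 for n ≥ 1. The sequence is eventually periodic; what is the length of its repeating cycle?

21

t(1) = 28; t(2) = 11; t(3) = 5; t(4) = 13; t(5) = 31; t(6) = 7; t(7) = 39; t(8) = 25; t(9) = 15; t(10) = 14; t(11) = 1; t(12) = 4; t(13) = 0; t(14) = 34; t(15) = 3; t(16) = 30; t(17) = 37; t(18) = 42; t(19) = 21; t(20) = 6; t(21) = 26; t(22) = 28.
Since t(22) = t(1) = 28, the sequence is periodic with period 21.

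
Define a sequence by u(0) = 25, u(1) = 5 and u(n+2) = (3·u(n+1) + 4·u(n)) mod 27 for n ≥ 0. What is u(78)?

25

Listing terms: u(0) = 25,  u(1) = 5,  u(2) = 7,  u(3) = 14,  u(4) = 16,  u(5) = 23,  u(6) = 25,  u(7) = 5.
The sequence repeats with period 6.
So u(78) = u(0 + ((78-0) mod 6)) = u(0) = 25.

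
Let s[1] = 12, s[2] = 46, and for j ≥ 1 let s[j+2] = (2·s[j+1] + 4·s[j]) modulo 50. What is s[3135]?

8

Listing terms: s[1] = 12,  s[2] = 46,  s[3] = 40,  s[4] = 14,  s[5] = 38,  s[6] = 32,  s[7] = 16,  s[8] = 10,  s[9] = 34,  s[10] = 8,  s[11] = 2,  s[12] = 36,  s[13] = 30,  s[14] = 4,  s[15] = 28,  s[16] = 22,  s[17] = 6,  s[18] = 0,  s[19] = 24,  s[20] = 48,  s[21] = 42,  s[22] = 26,  s[23] = 20,  s[24] = 44,  s[25] = 18,  s[26] = 12,  s[27] = 46.
Since (s[26], s[27]) = (s[1], s[2]) = (12, 46) (two consecutive terms determine the rest), the sequence is periodic with period 25.
(3135 - 1) mod 25 = 9, so s[3135] = s[10] = 8.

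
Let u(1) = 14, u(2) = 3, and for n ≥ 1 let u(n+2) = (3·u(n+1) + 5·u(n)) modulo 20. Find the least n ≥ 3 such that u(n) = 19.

3

u(1) = 14, u(2) = 3, u(3) = 19, u(4) = 12, u(5) = 11, u(6) = 13, u(7) = 14, u(8) = 7, u(9) = 11, u(10) = 8, u(11) = 19, u(12) = 17, u(13) = 6, u(14) = 3, u(15) = 19.
Since (u(14), u(15)) = (u(2), u(3)) = (3, 19) (two consecutive terms determine the rest), the sequence is eventually periodic: after a pre-period of length 1 it cycles with period 12.
The value 19 first appears (with n ≥ 3) at u(3).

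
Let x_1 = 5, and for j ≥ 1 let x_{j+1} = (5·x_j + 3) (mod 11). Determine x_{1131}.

We have x_1 = 5,  x_2 = 6,  x_3 = 0,  x_4 = 3,  x_5 = 7,  x_6 = 5.
The sequence repeats with period 5.
So x_{1131} = x_{1 + ((1131-1) mod 5)} = x_1 = 5.

5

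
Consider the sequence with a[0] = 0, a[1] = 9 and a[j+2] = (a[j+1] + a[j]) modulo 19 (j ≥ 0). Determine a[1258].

We have a[0] = 0, a[1] = 9, a[2] = 9, a[3] = 18, a[4] = 8, a[5] = 7, a[6] = 15, a[7] = 3, a[8] = 18, a[9] = 2, a[10] = 1, a[11] = 3, a[12] = 4, a[13] = 7, a[14] = 11, a[15] = 18, a[16] = 10, a[17] = 9, a[18] = 0, a[19] = 9.
Since (a[18], a[19]) = (a[0], a[1]) = (0, 9) (two consecutive terms determine the rest), the sequence is periodic with period 18.
So a[1258] = a[0 + ((1258-0) mod 18)] = a[16] = 10.

10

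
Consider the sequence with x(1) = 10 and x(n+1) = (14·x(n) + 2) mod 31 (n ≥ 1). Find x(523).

Computing terms: x(1) = 10; x(2) = 18; x(3) = 6; x(4) = 24; x(5) = 28; x(6) = 22; x(7) = 0; x(8) = 2; x(9) = 30; x(10) = 19; x(11) = 20; x(12) = 3; x(13) = 13; x(14) = 29; x(15) = 5; x(16) = 10.
Since x(16) = x(1) = 10, the sequence is periodic with period 15.
So x(523) = x(1 + ((523-1) mod 15)) = x(13) = 13.

13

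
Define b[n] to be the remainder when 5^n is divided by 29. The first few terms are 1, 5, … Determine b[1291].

9

We have b[0] = 1, b[1] = 5, b[2] = 25, b[3] = 9, b[4] = 16, b[5] = 22, b[6] = 23, b[7] = 28, b[8] = 24, b[9] = 4, b[10] = 20, b[11] = 13, b[12] = 7, b[13] = 6, b[14] = 1.
Since b[14] = b[0] = 1, the sequence is periodic with period 14.
(1291 - 0) mod 14 = 3, so b[1291] = b[3] = 9.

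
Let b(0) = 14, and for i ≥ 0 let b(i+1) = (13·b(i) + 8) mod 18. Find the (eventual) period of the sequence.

b(0) = 14, b(1) = 10, b(2) = 12, b(3) = 2, b(4) = 16, b(5) = 0, b(6) = 8, b(7) = 4, b(8) = 6, b(9) = 14.
Since b(9) = b(0) = 14, the sequence is periodic with period 9.

9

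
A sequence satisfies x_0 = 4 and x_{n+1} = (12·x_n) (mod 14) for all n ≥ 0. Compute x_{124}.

8

Listing terms: x_0 = 4; x_1 = 6; x_2 = 2; x_3 = 10; x_4 = 8; x_5 = 12; x_6 = 4.
The sequence repeats with period 6.
So x_{124} = x_{0 + ((124-0) mod 6)} = x_4 = 8.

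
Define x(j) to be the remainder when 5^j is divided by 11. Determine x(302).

3

Listing terms: x(1) = 5, x(2) = 3, x(3) = 4, x(4) = 9, x(5) = 1, x(6) = 5.
The sequence repeats with period 5.
So x(302) = x(1 + ((302-1) mod 5)) = x(2) = 3.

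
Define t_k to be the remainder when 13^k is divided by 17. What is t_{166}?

16

We have t_0 = 1, t_1 = 13, t_2 = 16, t_3 = 4, t_4 = 1.
Since t_4 = t_0 = 1, the sequence is periodic with period 4.
So t_{166} = t_{0 + ((166-0) mod 4)} = t_2 = 16.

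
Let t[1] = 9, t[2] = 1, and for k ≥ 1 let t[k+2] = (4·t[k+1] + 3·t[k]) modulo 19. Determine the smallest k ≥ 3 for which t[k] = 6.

13

We have t[1] = 9,  t[2] = 1,  t[3] = 12,  t[4] = 13,  t[5] = 12,  t[6] = 11,  t[7] = 4,  t[8] = 11,  t[9] = 18,  t[10] = 10,  t[11] = 18,  t[12] = 7,  t[13] = 6,  t[14] = 7,  t[15] = 8,  t[16] = 15,  t[17] = 8,  t[18] = 1,  t[19] = 9,  t[20] = 1.
The sequence repeats with period 18.
The value 6 first appears (with k ≥ 3) at t[13].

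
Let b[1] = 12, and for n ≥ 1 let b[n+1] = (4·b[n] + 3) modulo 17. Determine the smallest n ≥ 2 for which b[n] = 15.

4

Listing terms: b[1] = 12,  b[2] = 0,  b[3] = 3,  b[4] = 15,  b[5] = 12.
The sequence repeats with period 4.
The value 15 first appears (with n ≥ 2) at b[4].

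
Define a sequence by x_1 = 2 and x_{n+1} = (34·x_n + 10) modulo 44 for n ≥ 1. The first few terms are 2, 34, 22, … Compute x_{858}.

14

x_1 = 2,  x_2 = 34,  x_3 = 22,  x_4 = 10,  x_5 = 42,  x_6 = 30,  x_7 = 18,  x_8 = 6,  x_9 = 38,  x_{10} = 26,  x_{11} = 14,  x_{12} = 2.
Since x_{12} = x_1 = 2, the sequence is periodic with period 11.
So x_{858} = x_{1 + ((858-1) mod 11)} = x_{11} = 14.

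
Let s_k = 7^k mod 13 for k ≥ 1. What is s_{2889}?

Listing terms: s_1 = 7; s_2 = 10; s_3 = 5; s_4 = 9; s_5 = 11; s_6 = 12; s_7 = 6; s_8 = 3; s_9 = 8; s_{10} = 4; s_{11} = 2; s_{12} = 1; s_{13} = 7.
The sequence repeats with period 12.
So s_{2889} = s_{1 + ((2889-1) mod 12)} = s_9 = 8.

8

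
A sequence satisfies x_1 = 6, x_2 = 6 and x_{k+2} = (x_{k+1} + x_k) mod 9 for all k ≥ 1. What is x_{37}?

Listing terms: x_1 = 6,  x_2 = 6,  x_3 = 3,  x_4 = 0,  x_5 = 3,  x_6 = 3,  x_7 = 6,  x_8 = 0,  x_9 = 6,  x_{10} = 6.
The sequence repeats with period 8.
(37 - 1) mod 8 = 4, so x_{37} = x_5 = 3.

3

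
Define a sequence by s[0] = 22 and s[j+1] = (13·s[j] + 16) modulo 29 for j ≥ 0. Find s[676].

2

s[0] = 22; s[1] = 12; s[2] = 27; s[3] = 19; s[4] = 2; s[5] = 13; s[6] = 11; s[7] = 14; s[8] = 24; s[9] = 9; s[10] = 17; s[11] = 5; s[12] = 23; s[13] = 25; s[14] = 22.
Since s[14] = s[0] = 22, the sequence is periodic with period 14.
So s[676] = s[0 + ((676-0) mod 14)] = s[4] = 2.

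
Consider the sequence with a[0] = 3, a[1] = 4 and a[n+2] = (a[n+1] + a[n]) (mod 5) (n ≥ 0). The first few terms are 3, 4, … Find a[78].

2

We have a[0] = 3,  a[1] = 4,  a[2] = 2,  a[3] = 1,  a[4] = 3,  a[5] = 4.
The sequence repeats with period 4.
So a[78] = a[0 + ((78-0) mod 4)] = a[2] = 2.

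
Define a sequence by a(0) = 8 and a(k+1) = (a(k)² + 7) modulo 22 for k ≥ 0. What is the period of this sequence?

6

Listing terms: a(0) = 8, a(1) = 5, a(2) = 10, a(3) = 19, a(4) = 16, a(5) = 21, a(6) = 8.
The sequence repeats with period 6.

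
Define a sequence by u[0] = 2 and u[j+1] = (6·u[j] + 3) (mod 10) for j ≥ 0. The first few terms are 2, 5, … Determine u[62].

Listing terms: u[0] = 2; u[1] = 5; u[2] = 3; u[3] = 1; u[4] = 9; u[5] = 7; u[6] = 5.
Since u[6] = u[1] = 5, the sequence is eventually periodic: after a pre-period of length 1 it cycles with period 5.
For j ≥ 1, u[j] depends only on (j - 1) mod 5. (62 - 1) mod 5 = 1, so u[62] = u[2] = 3.

3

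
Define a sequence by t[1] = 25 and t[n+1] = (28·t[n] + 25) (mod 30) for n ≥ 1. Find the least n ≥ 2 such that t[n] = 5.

2

We have t[1] = 25; t[2] = 5; t[3] = 15; t[4] = 25.
The sequence repeats with period 3.
The value 5 first appears (with n ≥ 2) at t[2].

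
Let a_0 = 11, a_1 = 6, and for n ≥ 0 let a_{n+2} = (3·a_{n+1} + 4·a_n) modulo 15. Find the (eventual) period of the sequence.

10

Computing terms: a_0 = 11,  a_1 = 6,  a_2 = 2,  a_3 = 0,  a_4 = 8,  a_5 = 9,  a_6 = 14,  a_7 = 3,  a_8 = 5,  a_9 = 12,  a_{10} = 11,  a_{11} = 6.
Since (a_{10}, a_{11}) = (a_0, a_1) = (11, 6) (two consecutive terms determine the rest), the sequence is periodic with period 10.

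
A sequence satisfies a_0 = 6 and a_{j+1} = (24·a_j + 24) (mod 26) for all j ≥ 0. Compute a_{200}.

Listing terms: a_0 = 6,  a_1 = 12,  a_2 = 0,  a_3 = 24,  a_4 = 2,  a_5 = 20,  a_6 = 10,  a_7 = 4,  a_8 = 16,  a_9 = 18,  a_{10} = 14,  a_{11} = 22,  a_{12} = 6.
The sequence repeats with period 12.
(200 - 0) mod 12 = 8, so a_{200} = a_8 = 16.

16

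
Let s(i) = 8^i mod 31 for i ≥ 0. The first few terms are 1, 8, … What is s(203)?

16

Listing terms: s(0) = 1, s(1) = 8, s(2) = 2, s(3) = 16, s(4) = 4, s(5) = 1.
Since s(5) = s(0) = 1, the sequence is periodic with period 5.
(203 - 0) mod 5 = 3, so s(203) = s(3) = 16.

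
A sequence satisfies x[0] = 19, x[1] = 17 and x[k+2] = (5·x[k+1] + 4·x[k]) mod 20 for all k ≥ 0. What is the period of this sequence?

x[0] = 19; x[1] = 17; x[2] = 1; x[3] = 13; x[4] = 9; x[5] = 17; x[6] = 1.
Since (x[5], x[6]) = (x[1], x[2]) = (17, 1) (two consecutive terms determine the rest), the sequence is eventually periodic: after a pre-period of length 1 it cycles with period 4.

4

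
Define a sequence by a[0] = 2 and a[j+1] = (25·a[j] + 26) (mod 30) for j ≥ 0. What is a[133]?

16

a[0] = 2, a[1] = 16, a[2] = 6, a[3] = 26, a[4] = 16.
Since a[4] = a[1] = 16, the sequence is eventually periodic: after a pre-period of length 1 it cycles with period 3.
For j ≥ 1, a[j] depends only on (j - 1) mod 3. (133 - 1) mod 3 = 0, so a[133] = a[1] = 16.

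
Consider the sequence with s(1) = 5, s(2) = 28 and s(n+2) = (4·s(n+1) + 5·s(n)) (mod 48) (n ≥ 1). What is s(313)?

5

Listing terms: s(1) = 5; s(2) = 28; s(3) = 41; s(4) = 16; s(5) = 29; s(6) = 4; s(7) = 17; s(8) = 40; s(9) = 5; s(10) = 28.
The sequence repeats with period 8.
So s(313) = s(1 + ((313-1) mod 8)) = s(1) = 5.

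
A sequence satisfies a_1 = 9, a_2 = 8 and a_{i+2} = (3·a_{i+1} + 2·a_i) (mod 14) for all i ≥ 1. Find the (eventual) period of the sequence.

We have a_1 = 9; a_2 = 8; a_3 = 0; a_4 = 2; a_5 = 6; a_6 = 8; a_7 = 8; a_8 = 12; a_9 = 10; a_{10} = 12; a_{11} = 0; a_{12} = 10; a_{13} = 2; a_{14} = 12; a_{15} = 12; a_{16} = 4; a_{17} = 8; a_{18} = 4; a_{19} = 0; a_{20} = 8; a_{21} = 10; a_{22} = 4; a_{23} = 4; a_{24} = 6; a_{25} = 12; a_{26} = 6; a_{27} = 0; a_{28} = 12; a_{29} = 8; a_{30} = 6; a_{31} = 6; a_{32} = 2; a_{33} = 4; a_{34} = 2; a_{35} = 0; a_{36} = 4; a_{37} = 12; a_{38} = 2; a_{39} = 2; a_{40} = 10; a_{41} = 6; a_{42} = 10; a_{43} = 0; a_{44} = 6; a_{45} = 4; a_{46} = 10; a_{47} = 10; a_{48} = 8; a_{49} = 2; a_{50} = 8; a_{51} = 0.
Since (a_{50}, a_{51}) = (a_2, a_3) = (8, 0) (two consecutive terms determine the rest), the sequence is eventually periodic: after a pre-period of length 1 it cycles with period 48.

48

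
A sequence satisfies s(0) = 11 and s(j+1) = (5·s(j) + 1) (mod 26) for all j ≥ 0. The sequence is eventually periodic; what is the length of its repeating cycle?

4

Computing terms: s(0) = 11, s(1) = 4, s(2) = 21, s(3) = 2, s(4) = 11.
The sequence repeats with period 4.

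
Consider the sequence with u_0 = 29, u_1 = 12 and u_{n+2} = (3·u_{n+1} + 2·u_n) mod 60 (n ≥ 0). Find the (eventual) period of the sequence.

Listing terms: u_0 = 29, u_1 = 12, u_2 = 34, u_3 = 6, u_4 = 26, u_5 = 30, u_6 = 22, u_7 = 6, u_8 = 2, u_9 = 18, u_{10} = 58, u_{11} = 30, u_{12} = 26, u_{13} = 18, u_{14} = 46, u_{15} = 54, u_{16} = 14, u_{17} = 30, u_{18} = 58, u_{19} = 54, u_{20} = 38, u_{21} = 42, u_{22} = 22, u_{23} = 30, u_{24} = 14, u_{25} = 42, u_{26} = 34, u_{27} = 6.
Since (u_{26}, u_{27}) = (u_2, u_3) = (34, 6) (two consecutive terms determine the rest), the sequence is eventually periodic: after a pre-period of length 2 it cycles with period 24.

24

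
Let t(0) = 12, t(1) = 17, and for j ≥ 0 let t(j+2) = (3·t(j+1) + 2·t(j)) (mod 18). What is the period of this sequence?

12

Listing terms: t(0) = 12, t(1) = 17, t(2) = 3, t(3) = 7, t(4) = 9, t(5) = 5, t(6) = 15, t(7) = 1, t(8) = 15, t(9) = 11, t(10) = 9, t(11) = 13, t(12) = 3, t(13) = 17, t(14) = 3.
Since (t(13), t(14)) = (t(1), t(2)) = (17, 3) (two consecutive terms determine the rest), the sequence is eventually periodic: after a pre-period of length 1 it cycles with period 12.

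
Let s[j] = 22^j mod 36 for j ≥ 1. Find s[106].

s[1] = 22; s[2] = 16; s[3] = 28; s[4] = 4; s[5] = 16.
Since s[5] = s[2] = 16, the sequence is eventually periodic: after a pre-period of length 1 it cycles with period 3.
For j ≥ 2, s[j] depends only on (j - 2) mod 3. (106 - 2) mod 3 = 2, so s[106] = s[4] = 4.

4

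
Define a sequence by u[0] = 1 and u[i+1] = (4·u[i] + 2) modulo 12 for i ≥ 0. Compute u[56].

2

Listing terms: u[0] = 1; u[1] = 6; u[2] = 2; u[3] = 10; u[4] = 6.
Since u[4] = u[1] = 6, the sequence is eventually periodic: after a pre-period of length 1 it cycles with period 3.
For i ≥ 1, u[i] depends only on (i - 1) mod 3. (56 - 1) mod 3 = 1, so u[56] = u[2] = 2.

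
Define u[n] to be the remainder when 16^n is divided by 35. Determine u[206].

11

We have u[1] = 16,  u[2] = 11,  u[3] = 1,  u[4] = 16.
The sequence repeats with period 3.
(206 - 1) mod 3 = 1, so u[206] = u[2] = 11.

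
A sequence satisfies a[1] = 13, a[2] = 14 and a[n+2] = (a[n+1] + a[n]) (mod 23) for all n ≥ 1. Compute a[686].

a[1] = 13,  a[2] = 14,  a[3] = 4,  a[4] = 18,  a[5] = 22,  a[6] = 17,  a[7] = 16,  a[8] = 10,  a[9] = 3,  a[10] = 13,  a[11] = 16,  a[12] = 6,  a[13] = 22,  a[14] = 5,  a[15] = 4,  a[16] = 9,  a[17] = 13,  a[18] = 22,  a[19] = 12,  a[20] = 11,  a[21] = 0,  a[22] = 11,  a[23] = 11,  a[24] = 22,  a[25] = 10,  a[26] = 9,  a[27] = 19,  a[28] = 5,  a[29] = 1,  a[30] = 6,  a[31] = 7,  a[32] = 13,  a[33] = 20,  a[34] = 10,  a[35] = 7,  a[36] = 17,  a[37] = 1,  a[38] = 18,  a[39] = 19,  a[40] = 14,  a[41] = 10,  a[42] = 1,  a[43] = 11,  a[44] = 12,  a[45] = 0,  a[46] = 12,  a[47] = 12,  a[48] = 1,  a[49] = 13,  a[50] = 14.
Since (a[49], a[50]) = (a[1], a[2]) = (13, 14) (two consecutive terms determine the rest), the sequence is periodic with period 48.
So a[686] = a[1 + ((686-1) mod 48)] = a[14] = 5.

5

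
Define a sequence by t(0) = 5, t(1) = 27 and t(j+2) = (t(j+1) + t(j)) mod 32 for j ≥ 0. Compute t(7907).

t(0) = 5; t(1) = 27; t(2) = 0; t(3) = 27; t(4) = 27; t(5) = 22; t(6) = 17; t(7) = 7; t(8) = 24; t(9) = 31; t(10) = 23; t(11) = 22; t(12) = 13; t(13) = 3; t(14) = 16; t(15) = 19; t(16) = 3; t(17) = 22; t(18) = 25; t(19) = 15; t(20) = 8; t(21) = 23; t(22) = 31; t(23) = 22; t(24) = 21; t(25) = 11; t(26) = 0; t(27) = 11; t(28) = 11; t(29) = 22; t(30) = 1; t(31) = 23; t(32) = 24; t(33) = 15; t(34) = 7; t(35) = 22; t(36) = 29; t(37) = 19; t(38) = 16; t(39) = 3; t(40) = 19; t(41) = 22; t(42) = 9; t(43) = 31; t(44) = 8; t(45) = 7; t(46) = 15; t(47) = 22; t(48) = 5; t(49) = 27.
Since (t(48), t(49)) = (t(0), t(1)) = (5, 27) (two consecutive terms determine the rest), the sequence is periodic with period 48.
So t(7907) = t(0 + ((7907-0) mod 48)) = t(35) = 22.

22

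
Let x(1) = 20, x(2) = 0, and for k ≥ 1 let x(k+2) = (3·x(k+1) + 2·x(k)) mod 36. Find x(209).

8

x(1) = 20; x(2) = 0; x(3) = 4; x(4) = 12; x(5) = 8; x(6) = 12; x(7) = 16; x(8) = 0; x(9) = 32; x(10) = 24; x(11) = 28; x(12) = 24; x(13) = 20; x(14) = 0.
The sequence repeats with period 12.
(209 - 1) mod 12 = 4, so x(209) = x(5) = 8.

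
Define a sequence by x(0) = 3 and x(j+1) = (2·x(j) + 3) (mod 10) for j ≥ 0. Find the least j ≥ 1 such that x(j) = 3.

4

Computing terms: x(0) = 3,  x(1) = 9,  x(2) = 1,  x(3) = 5,  x(4) = 3.
The sequence repeats with period 4.
The value 3 next appears (with j ≥ 1) at x(4).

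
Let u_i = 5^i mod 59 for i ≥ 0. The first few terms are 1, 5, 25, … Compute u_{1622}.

Listing terms: u_0 = 1,  u_1 = 5,  u_2 = 25,  u_3 = 7,  u_4 = 35,  u_5 = 57,  u_6 = 49,  u_7 = 9,  u_8 = 45,  u_9 = 48,  u_{10} = 4,  u_{11} = 20,  u_{12} = 41,  u_{13} = 28,  u_{14} = 22,  u_{15} = 51,  u_{16} = 19,  u_{17} = 36,  u_{18} = 3,  u_{19} = 15,  u_{20} = 16,  u_{21} = 21,  u_{22} = 46,  u_{23} = 53,  u_{24} = 29,  u_{25} = 27,  u_{26} = 17,  u_{27} = 26,  u_{28} = 12,  u_{29} = 1.
Since u_{29} = u_0 = 1, the sequence is periodic with period 29.
(1622 - 0) mod 29 = 27, so u_{1622} = u_{27} = 26.

26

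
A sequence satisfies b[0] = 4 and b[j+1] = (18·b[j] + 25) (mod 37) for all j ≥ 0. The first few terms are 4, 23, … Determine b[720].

We have b[0] = 4,  b[1] = 23,  b[2] = 32,  b[3] = 9,  b[4] = 2,  b[5] = 24,  b[6] = 13,  b[7] = 0,  b[8] = 25,  b[9] = 31,  b[10] = 28,  b[11] = 11,  b[12] = 1,  b[13] = 6,  b[14] = 22,  b[15] = 14,  b[16] = 18,  b[17] = 16,  b[18] = 17,  b[19] = 35,  b[20] = 26,  b[21] = 12,  b[22] = 19,  b[23] = 34,  b[24] = 8,  b[25] = 21,  b[26] = 33,  b[27] = 27,  b[28] = 30,  b[29] = 10,  b[30] = 20,  b[31] = 15,  b[32] = 36,  b[33] = 7,  b[34] = 3,  b[35] = 5,  b[36] = 4.
Since b[36] = b[0] = 4, the sequence is periodic with period 36.
(720 - 0) mod 36 = 0, so b[720] = b[0] = 4.

4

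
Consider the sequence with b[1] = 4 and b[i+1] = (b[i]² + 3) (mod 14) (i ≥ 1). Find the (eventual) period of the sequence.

b[1] = 4; b[2] = 5; b[3] = 0; b[4] = 3; b[5] = 12; b[6] = 7; b[7] = 10; b[8] = 5.
Since b[8] = b[2] = 5, the sequence is eventually periodic: after a pre-period of length 1 it cycles with period 6.

6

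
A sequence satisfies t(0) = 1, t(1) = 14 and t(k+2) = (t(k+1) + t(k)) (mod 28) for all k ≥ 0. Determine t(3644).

Listing terms: t(0) = 1, t(1) = 14, t(2) = 15, t(3) = 1, t(4) = 16, t(5) = 17, t(6) = 5, t(7) = 22, t(8) = 27, t(9) = 21, t(10) = 20, t(11) = 13, t(12) = 5, t(13) = 18, t(14) = 23, t(15) = 13, t(16) = 8, t(17) = 21, t(18) = 1, t(19) = 22, t(20) = 23, t(21) = 17, t(22) = 12, t(23) = 1, t(24) = 13, t(25) = 14, t(26) = 27, t(27) = 13, t(28) = 12, t(29) = 25, t(30) = 9, t(31) = 6, t(32) = 15, t(33) = 21, t(34) = 8, t(35) = 1, t(36) = 9, t(37) = 10, t(38) = 19, t(39) = 1, t(40) = 20, t(41) = 21, t(42) = 13, t(43) = 6, t(44) = 19, t(45) = 25, t(46) = 16, t(47) = 13, t(48) = 1, t(49) = 14.
Since (t(48), t(49)) = (t(0), t(1)) = (1, 14) (two consecutive terms determine the rest), the sequence is periodic with period 48.
So t(3644) = t(0 + ((3644-0) mod 48)) = t(44) = 19.

19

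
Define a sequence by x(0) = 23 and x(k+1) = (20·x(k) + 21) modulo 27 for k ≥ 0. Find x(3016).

17

Listing terms: x(0) = 23, x(1) = 22, x(2) = 2, x(3) = 7, x(4) = 26, x(5) = 1, x(6) = 14, x(7) = 4, x(8) = 20, x(9) = 16, x(10) = 17, x(11) = 10, x(12) = 5, x(13) = 13, x(14) = 11, x(15) = 25, x(16) = 8, x(17) = 19, x(18) = 23.
Since x(18) = x(0) = 23, the sequence is periodic with period 18.
(3016 - 0) mod 18 = 10, so x(3016) = x(10) = 17.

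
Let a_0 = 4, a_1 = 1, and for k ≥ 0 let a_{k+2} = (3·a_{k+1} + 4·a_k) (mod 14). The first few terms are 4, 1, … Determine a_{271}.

1

Listing terms: a_0 = 4,  a_1 = 1,  a_2 = 5,  a_3 = 5,  a_4 = 7,  a_5 = 13,  a_6 = 11,  a_7 = 1,  a_8 = 5.
Since (a_7, a_8) = (a_1, a_2) = (1, 5) (two consecutive terms determine the rest), the sequence is eventually periodic: after a pre-period of length 1 it cycles with period 6.
For k ≥ 1, a_k depends only on (k - 1) mod 6. (271 - 1) mod 6 = 0, so a_{271} = a_1 = 1.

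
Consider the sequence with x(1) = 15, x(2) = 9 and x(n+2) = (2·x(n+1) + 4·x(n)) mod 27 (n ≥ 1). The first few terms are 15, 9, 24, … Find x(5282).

9

Computing terms: x(1) = 15; x(2) = 9; x(3) = 24; x(4) = 3; x(5) = 21; x(6) = 0; x(7) = 3; x(8) = 6; x(9) = 24; x(10) = 18; x(11) = 24; x(12) = 12; x(13) = 12; x(14) = 18; x(15) = 3; x(16) = 24; x(17) = 6; x(18) = 0; x(19) = 24; x(20) = 21; x(21) = 3; x(22) = 9; x(23) = 3; x(24) = 15; x(25) = 15; x(26) = 9.
Since (x(25), x(26)) = (x(1), x(2)) = (15, 9) (two consecutive terms determine the rest), the sequence is periodic with period 24.
So x(5282) = x(1 + ((5282-1) mod 24)) = x(2) = 9.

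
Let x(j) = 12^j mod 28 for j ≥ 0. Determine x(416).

4

x(0) = 1, x(1) = 12, x(2) = 4, x(3) = 20, x(4) = 16, x(5) = 24, x(6) = 8, x(7) = 12.
Since x(7) = x(1) = 12, the sequence is eventually periodic: after a pre-period of length 1 it cycles with period 6.
For j ≥ 1, x(j) depends only on (j - 1) mod 6. (416 - 1) mod 6 = 1, so x(416) = x(2) = 4.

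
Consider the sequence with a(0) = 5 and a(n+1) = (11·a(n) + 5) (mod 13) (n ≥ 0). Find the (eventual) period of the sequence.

Listing terms: a(0) = 5,  a(1) = 8,  a(2) = 2,  a(3) = 1,  a(4) = 3,  a(5) = 12,  a(6) = 7,  a(7) = 4,  a(8) = 10,  a(9) = 11,  a(10) = 9,  a(11) = 0,  a(12) = 5.
The sequence repeats with period 12.

12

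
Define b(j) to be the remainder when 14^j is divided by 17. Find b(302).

Computing terms: b(1) = 14,  b(2) = 9,  b(3) = 7,  b(4) = 13,  b(5) = 12,  b(6) = 15,  b(7) = 6,  b(8) = 16,  b(9) = 3,  b(10) = 8,  b(11) = 10,  b(12) = 4,  b(13) = 5,  b(14) = 2,  b(15) = 11,  b(16) = 1,  b(17) = 14.
Since b(17) = b(1) = 14, the sequence is periodic with period 16.
So b(302) = b(1 + ((302-1) mod 16)) = b(14) = 2.

2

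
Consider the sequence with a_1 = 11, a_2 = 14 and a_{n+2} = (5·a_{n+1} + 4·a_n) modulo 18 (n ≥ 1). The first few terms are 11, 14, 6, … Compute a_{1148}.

2

We have a_1 = 11, a_2 = 14, a_3 = 6, a_4 = 14, a_5 = 4, a_6 = 4, a_7 = 0, a_8 = 16, a_9 = 8, a_{10} = 14, a_{11} = 12, a_{12} = 8, a_{13} = 16, a_{14} = 4, a_{15} = 12, a_{16} = 4, a_{17} = 14, a_{18} = 14, a_{19} = 0, a_{20} = 2, a_{21} = 10, a_{22} = 4, a_{23} = 6, a_{24} = 10, a_{25} = 2, a_{26} = 14, a_{27} = 6.
Since (a_{26}, a_{27}) = (a_2, a_3) = (14, 6) (two consecutive terms determine the rest), the sequence is eventually periodic: after a pre-period of length 1 it cycles with period 24.
For n ≥ 2, a_n depends only on (n - 2) mod 24. (1148 - 2) mod 24 = 18, so a_{1148} = a_{20} = 2.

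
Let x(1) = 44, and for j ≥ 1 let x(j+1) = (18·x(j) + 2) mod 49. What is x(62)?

Listing terms: x(1) = 44,  x(2) = 10,  x(3) = 35,  x(4) = 44.
The sequence repeats with period 3.
(62 - 1) mod 3 = 1, so x(62) = x(2) = 10.

10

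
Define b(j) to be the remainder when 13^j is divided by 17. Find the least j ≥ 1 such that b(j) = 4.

3

Computing terms: b(0) = 1; b(1) = 13; b(2) = 16; b(3) = 4; b(4) = 1.
Since b(4) = b(0) = 1, the sequence is periodic with period 4.
The value 4 first appears (with j ≥ 1) at b(3).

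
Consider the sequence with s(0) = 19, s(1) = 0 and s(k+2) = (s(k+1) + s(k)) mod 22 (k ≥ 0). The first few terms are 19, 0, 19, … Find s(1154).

s(0) = 19,  s(1) = 0,  s(2) = 19,  s(3) = 19,  s(4) = 16,  s(5) = 13,  s(6) = 7,  s(7) = 20,  s(8) = 5,  s(9) = 3,  s(10) = 8,  s(11) = 11,  s(12) = 19,  s(13) = 8,  s(14) = 5,  s(15) = 13,  s(16) = 18,  s(17) = 9,  s(18) = 5,  s(19) = 14,  s(20) = 19,  s(21) = 11,  s(22) = 8,  s(23) = 19,  s(24) = 5,  s(25) = 2,  s(26) = 7,  s(27) = 9,  s(28) = 16,  s(29) = 3,  s(30) = 19,  s(31) = 0.
Since (s(30), s(31)) = (s(0), s(1)) = (19, 0) (two consecutive terms determine the rest), the sequence is periodic with period 30.
So s(1154) = s(0 + ((1154-0) mod 30)) = s(14) = 5.

5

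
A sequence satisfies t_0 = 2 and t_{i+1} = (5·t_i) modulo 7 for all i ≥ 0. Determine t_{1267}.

We have t_0 = 2,  t_1 = 3,  t_2 = 1,  t_3 = 5,  t_4 = 4,  t_5 = 6,  t_6 = 2.
The sequence repeats with period 6.
So t_{1267} = t_{0 + ((1267-0) mod 6)} = t_1 = 3.

3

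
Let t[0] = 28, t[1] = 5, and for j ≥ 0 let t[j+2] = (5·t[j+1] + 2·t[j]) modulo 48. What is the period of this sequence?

Listing terms: t[0] = 28, t[1] = 5, t[2] = 33, t[3] = 31, t[4] = 29, t[5] = 15, t[6] = 37, t[7] = 23, t[8] = 45, t[9] = 31, t[10] = 5, t[11] = 39, t[12] = 13, t[13] = 47, t[14] = 21, t[15] = 7, t[16] = 29, t[17] = 15.
Since (t[16], t[17]) = (t[4], t[5]) = (29, 15) (two consecutive terms determine the rest), the sequence is eventually periodic: after a pre-period of length 4 it cycles with period 12.

12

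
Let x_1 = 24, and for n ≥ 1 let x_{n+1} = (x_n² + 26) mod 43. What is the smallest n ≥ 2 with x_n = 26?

3

Computing terms: x_1 = 24,  x_2 = 0,  x_3 = 26,  x_4 = 14,  x_5 = 7,  x_6 = 32,  x_7 = 18,  x_8 = 6,  x_9 = 19,  x_{10} = 0.
Since x_{10} = x_2 = 0, the sequence is eventually periodic: after a pre-period of length 1 it cycles with period 8.
The value 26 first appears (with n ≥ 2) at x_3.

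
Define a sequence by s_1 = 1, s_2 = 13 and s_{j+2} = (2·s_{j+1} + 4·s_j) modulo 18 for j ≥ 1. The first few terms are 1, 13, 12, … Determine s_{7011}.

Listing terms: s_1 = 1; s_2 = 13; s_3 = 12; s_4 = 4; s_5 = 2; s_6 = 2; s_7 = 12; s_8 = 14; s_9 = 4; s_{10} = 10; s_{11} = 0; s_{12} = 4; s_{13} = 8; s_{14} = 14; s_{15} = 6; s_{16} = 14; s_{17} = 16; s_{18} = 16; s_{19} = 6; s_{20} = 4; s_{21} = 14; s_{22} = 8; s_{23} = 0; s_{24} = 14; s_{25} = 10; s_{26} = 4; s_{27} = 12; s_{28} = 4.
Since (s_{27}, s_{28}) = (s_3, s_4) = (12, 4) (two consecutive terms determine the rest), the sequence is eventually periodic: after a pre-period of length 2 it cycles with period 24.
For j ≥ 3, s_j depends only on (j - 3) mod 24. (7011 - 3) mod 24 = 0, so s_{7011} = s_3 = 12.

12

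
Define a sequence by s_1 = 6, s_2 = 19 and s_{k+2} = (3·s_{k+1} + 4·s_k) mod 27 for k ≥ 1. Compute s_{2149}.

Computing terms: s_1 = 6, s_2 = 19, s_3 = 0, s_4 = 22, s_5 = 12, s_6 = 16, s_7 = 15, s_8 = 1, s_9 = 9, s_{10} = 4, s_{11} = 21, s_{12} = 25, s_{13} = 24, s_{14} = 10, s_{15} = 18, s_{16} = 13, s_{17} = 3, s_{18} = 7, s_{19} = 6, s_{20} = 19.
The sequence repeats with period 18.
So s_{2149} = s_{1 + ((2149-1) mod 18)} = s_7 = 15.

15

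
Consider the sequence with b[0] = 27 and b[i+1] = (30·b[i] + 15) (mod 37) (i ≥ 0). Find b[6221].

Computing terms: b[0] = 27; b[1] = 11; b[2] = 12; b[3] = 5; b[4] = 17; b[5] = 7; b[6] = 3; b[7] = 31; b[8] = 20; b[9] = 23; b[10] = 2; b[11] = 1; b[12] = 8; b[13] = 33; b[14] = 6; b[15] = 10; b[16] = 19; b[17] = 30; b[18] = 27.
Since b[18] = b[0] = 27, the sequence is periodic with period 18.
(6221 - 0) mod 18 = 11, so b[6221] = b[11] = 1.

1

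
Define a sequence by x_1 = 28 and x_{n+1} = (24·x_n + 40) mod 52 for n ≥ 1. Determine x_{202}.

44

Listing terms: x_1 = 28, x_2 = 36, x_3 = 20, x_4 = 0, x_5 = 40, x_6 = 12, x_7 = 16, x_8 = 8, x_9 = 24, x_{10} = 44, x_{11} = 4, x_{12} = 32, x_{13} = 28.
The sequence repeats with period 12.
(202 - 1) mod 12 = 9, so x_{202} = x_{10} = 44.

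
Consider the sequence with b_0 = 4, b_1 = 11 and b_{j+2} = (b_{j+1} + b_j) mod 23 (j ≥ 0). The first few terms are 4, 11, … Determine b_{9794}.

15

We have b_0 = 4,  b_1 = 11,  b_2 = 15,  b_3 = 3,  b_4 = 18,  b_5 = 21,  b_6 = 16,  b_7 = 14,  b_8 = 7,  b_9 = 21,  b_{10} = 5,  b_{11} = 3,  b_{12} = 8,  b_{13} = 11,  b_{14} = 19,  b_{15} = 7,  b_{16} = 3,  b_{17} = 10,  b_{18} = 13,  b_{19} = 0,  b_{20} = 13,  b_{21} = 13,  b_{22} = 3,  b_{23} = 16,  b_{24} = 19,  b_{25} = 12,  b_{26} = 8,  b_{27} = 20,  b_{28} = 5,  b_{29} = 2,  b_{30} = 7,  b_{31} = 9,  b_{32} = 16,  b_{33} = 2,  b_{34} = 18,  b_{35} = 20,  b_{36} = 15,  b_{37} = 12,  b_{38} = 4,  b_{39} = 16,  b_{40} = 20,  b_{41} = 13,  b_{42} = 10,  b_{43} = 0,  b_{44} = 10,  b_{45} = 10,  b_{46} = 20,  b_{47} = 7,  b_{48} = 4,  b_{49} = 11.
Since (b_{48}, b_{49}) = (b_0, b_1) = (4, 11) (two consecutive terms determine the rest), the sequence is periodic with period 48.
So b_{9794} = b_{0 + ((9794-0) mod 48)} = b_2 = 15.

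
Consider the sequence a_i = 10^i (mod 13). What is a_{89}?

Computing terms: a_1 = 10; a_2 = 9; a_3 = 12; a_4 = 3; a_5 = 4; a_6 = 1; a_7 = 10.
Since a_7 = a_1 = 10, the sequence is periodic with period 6.
So a_{89} = a_{1 + ((89-1) mod 6)} = a_5 = 4.

4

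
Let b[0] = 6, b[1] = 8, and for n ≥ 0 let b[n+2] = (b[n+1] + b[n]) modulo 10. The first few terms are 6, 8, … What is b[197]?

Listing terms: b[0] = 6; b[1] = 8; b[2] = 4; b[3] = 2; b[4] = 6; b[5] = 8.
Since (b[4], b[5]) = (b[0], b[1]) = (6, 8) (two consecutive terms determine the rest), the sequence is periodic with period 4.
So b[197] = b[0 + ((197-0) mod 4)] = b[1] = 8.

8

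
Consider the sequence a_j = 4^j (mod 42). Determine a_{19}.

4

a_1 = 4; a_2 = 16; a_3 = 22; a_4 = 4.
The sequence repeats with period 3.
(19 - 1) mod 3 = 0, so a_{19} = a_1 = 4.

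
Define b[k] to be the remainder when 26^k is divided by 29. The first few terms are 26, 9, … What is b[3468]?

We have b[1] = 26, b[2] = 9, b[3] = 2, b[4] = 23, b[5] = 18, b[6] = 4, b[7] = 17, b[8] = 7, b[9] = 8, b[10] = 5, b[11] = 14, b[12] = 16, b[13] = 10, b[14] = 28, b[15] = 3, b[16] = 20, b[17] = 27, b[18] = 6, b[19] = 11, b[20] = 25, b[21] = 12, b[22] = 22, b[23] = 21, b[24] = 24, b[25] = 15, b[26] = 13, b[27] = 19, b[28] = 1, b[29] = 26.
Since b[29] = b[1] = 26, the sequence is periodic with period 28.
(3468 - 1) mod 28 = 23, so b[3468] = b[24] = 24.

24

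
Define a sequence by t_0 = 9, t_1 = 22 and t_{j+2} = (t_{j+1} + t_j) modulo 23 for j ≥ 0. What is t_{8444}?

We have t_0 = 9,  t_1 = 22,  t_2 = 8,  t_3 = 7,  t_4 = 15,  t_5 = 22,  t_6 = 14,  t_7 = 13,  t_8 = 4,  t_9 = 17,  t_{10} = 21,  t_{11} = 15,  t_{12} = 13,  t_{13} = 5,  t_{14} = 18,  t_{15} = 0,  t_{16} = 18,  t_{17} = 18,  t_{18} = 13,  t_{19} = 8,  t_{20} = 21,  t_{21} = 6,  t_{22} = 4,  t_{23} = 10,  t_{24} = 14,  t_{25} = 1,  t_{26} = 15,  t_{27} = 16,  t_{28} = 8,  t_{29} = 1,  t_{30} = 9,  t_{31} = 10,  t_{32} = 19,  t_{33} = 6,  t_{34} = 2,  t_{35} = 8,  t_{36} = 10,  t_{37} = 18,  t_{38} = 5,  t_{39} = 0,  t_{40} = 5,  t_{41} = 5,  t_{42} = 10,  t_{43} = 15,  t_{44} = 2,  t_{45} = 17,  t_{46} = 19,  t_{47} = 13,  t_{48} = 9,  t_{49} = 22.
Since (t_{48}, t_{49}) = (t_0, t_1) = (9, 22) (two consecutive terms determine the rest), the sequence is periodic with period 48.
So t_{8444} = t_{0 + ((8444-0) mod 48)} = t_{44} = 2.

2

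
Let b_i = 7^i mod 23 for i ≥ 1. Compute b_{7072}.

Computing terms: b_1 = 7; b_2 = 3; b_3 = 21; b_4 = 9; b_5 = 17; b_6 = 4; b_7 = 5; b_8 = 12; b_9 = 15; b_{10} = 13; b_{11} = 22; b_{12} = 16; b_{13} = 20; b_{14} = 2; b_{15} = 14; b_{16} = 6; b_{17} = 19; b_{18} = 18; b_{19} = 11; b_{20} = 8; b_{21} = 10; b_{22} = 1; b_{23} = 7.
Since b_{23} = b_1 = 7, the sequence is periodic with period 22.
So b_{7072} = b_{1 + ((7072-1) mod 22)} = b_{10} = 13.

13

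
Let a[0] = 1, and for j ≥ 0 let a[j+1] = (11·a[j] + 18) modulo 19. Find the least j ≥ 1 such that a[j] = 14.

2

Computing terms: a[0] = 1; a[1] = 10; a[2] = 14; a[3] = 1.
The sequence repeats with period 3.
The value 14 first appears (with j ≥ 1) at a[2].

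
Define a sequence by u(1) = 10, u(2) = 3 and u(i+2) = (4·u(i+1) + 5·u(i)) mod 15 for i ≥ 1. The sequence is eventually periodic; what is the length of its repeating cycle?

6

Computing terms: u(1) = 10,  u(2) = 3,  u(3) = 2,  u(4) = 8,  u(5) = 12,  u(6) = 13,  u(7) = 7,  u(8) = 3,  u(9) = 2.
Since (u(8), u(9)) = (u(2), u(3)) = (3, 2) (two consecutive terms determine the rest), the sequence is eventually periodic: after a pre-period of length 1 it cycles with period 6.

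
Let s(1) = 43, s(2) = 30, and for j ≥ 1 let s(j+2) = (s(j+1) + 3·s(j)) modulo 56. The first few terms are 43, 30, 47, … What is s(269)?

Listing terms: s(1) = 43; s(2) = 30; s(3) = 47; s(4) = 25; s(5) = 54; s(6) = 17; s(7) = 11; s(8) = 6; s(9) = 39; s(10) = 1; s(11) = 6; s(12) = 9; s(13) = 27; s(14) = 54; s(15) = 23; s(16) = 17; s(17) = 30; s(18) = 25; s(19) = 3; s(20) = 22; s(21) = 31; s(22) = 41; s(23) = 22; s(24) = 33; s(25) = 43; s(26) = 30.
The sequence repeats with period 24.
(269 - 1) mod 24 = 4, so s(269) = s(5) = 54.

54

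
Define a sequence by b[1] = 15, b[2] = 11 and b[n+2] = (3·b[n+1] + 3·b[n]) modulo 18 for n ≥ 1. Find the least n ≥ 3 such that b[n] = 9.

5

b[1] = 15,  b[2] = 11,  b[3] = 6,  b[4] = 15,  b[5] = 9,  b[6] = 0,  b[7] = 9,  b[8] = 9,  b[9] = 0.
Since (b[8], b[9]) = (b[5], b[6]) = (9, 0) (two consecutive terms determine the rest), the sequence is eventually periodic: after a pre-period of length 4 it cycles with period 3.
The value 9 first appears (with n ≥ 3) at b[5].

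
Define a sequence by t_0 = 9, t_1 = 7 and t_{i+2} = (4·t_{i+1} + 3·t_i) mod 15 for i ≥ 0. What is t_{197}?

4

t_0 = 9; t_1 = 7; t_2 = 10; t_3 = 1; t_4 = 4; t_5 = 4; t_6 = 13; t_7 = 4; t_8 = 10; t_9 = 7; t_{10} = 13; t_{11} = 13; t_{12} = 1; t_{13} = 13; t_{14} = 10; t_{15} = 4; t_{16} = 1; t_{17} = 1; t_{18} = 7; t_{19} = 1; t_{20} = 10; t_{21} = 13; t_{22} = 7; t_{23} = 7; t_{24} = 4; t_{25} = 7; t_{26} = 10.
Since (t_{25}, t_{26}) = (t_1, t_2) = (7, 10) (two consecutive terms determine the rest), the sequence is eventually periodic: after a pre-period of length 1 it cycles with period 24.
For i ≥ 1, t_i depends only on (i - 1) mod 24. (197 - 1) mod 24 = 4, so t_{197} = t_5 = 4.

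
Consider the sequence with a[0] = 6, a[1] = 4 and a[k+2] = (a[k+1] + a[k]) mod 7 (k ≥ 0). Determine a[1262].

1

Computing terms: a[0] = 6,  a[1] = 4,  a[2] = 3,  a[3] = 0,  a[4] = 3,  a[5] = 3,  a[6] = 6,  a[7] = 2,  a[8] = 1,  a[9] = 3,  a[10] = 4,  a[11] = 0,  a[12] = 4,  a[13] = 4,  a[14] = 1,  a[15] = 5,  a[16] = 6,  a[17] = 4.
Since (a[16], a[17]) = (a[0], a[1]) = (6, 4) (two consecutive terms determine the rest), the sequence is periodic with period 16.
(1262 - 0) mod 16 = 14, so a[1262] = a[14] = 1.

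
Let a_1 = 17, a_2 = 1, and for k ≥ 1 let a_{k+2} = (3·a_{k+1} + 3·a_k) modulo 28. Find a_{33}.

a_1 = 17, a_2 = 1, a_3 = 26, a_4 = 25, a_5 = 13, a_6 = 2, a_7 = 17, a_8 = 1.
The sequence repeats with period 6.
(33 - 1) mod 6 = 2, so a_{33} = a_3 = 26.

26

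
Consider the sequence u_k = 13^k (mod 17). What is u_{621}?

We have u_1 = 13, u_2 = 16, u_3 = 4, u_4 = 1, u_5 = 13.
Since u_5 = u_1 = 13, the sequence is periodic with period 4.
So u_{621} = u_{1 + ((621-1) mod 4)} = u_1 = 13.

13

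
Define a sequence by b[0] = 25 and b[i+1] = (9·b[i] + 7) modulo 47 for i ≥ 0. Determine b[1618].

b[0] = 25; b[1] = 44; b[2] = 27; b[3] = 15; b[4] = 1; b[5] = 16; b[6] = 10; b[7] = 3; b[8] = 34; b[9] = 31; b[10] = 4; b[11] = 43; b[12] = 18; b[13] = 28; b[14] = 24; b[15] = 35; b[16] = 40; b[17] = 38; b[18] = 20; b[19] = 46; b[20] = 45; b[21] = 36; b[22] = 2; b[23] = 25.
The sequence repeats with period 23.
So b[1618] = b[0 + ((1618-0) mod 23)] = b[8] = 34.

34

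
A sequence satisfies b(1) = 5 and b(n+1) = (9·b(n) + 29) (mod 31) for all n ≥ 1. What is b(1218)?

b(1) = 5,  b(2) = 12,  b(3) = 13,  b(4) = 22,  b(5) = 10,  b(6) = 26,  b(7) = 15,  b(8) = 9,  b(9) = 17,  b(10) = 27,  b(11) = 24,  b(12) = 28,  b(13) = 2,  b(14) = 16,  b(15) = 18,  b(16) = 5.
The sequence repeats with period 15.
So b(1218) = b(1 + ((1218-1) mod 15)) = b(3) = 13.

13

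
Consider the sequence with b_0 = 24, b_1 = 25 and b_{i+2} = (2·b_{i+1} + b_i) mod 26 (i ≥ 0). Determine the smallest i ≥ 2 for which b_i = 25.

Computing terms: b_0 = 24, b_1 = 25, b_2 = 22, b_3 = 17, b_4 = 4, b_5 = 25, b_6 = 2, b_7 = 3, b_8 = 8, b_9 = 19, b_{10} = 20, b_{11} = 7, b_{12} = 8, b_{13} = 23, b_{14} = 2, b_{15} = 1, b_{16} = 4, b_{17} = 9, b_{18} = 22, b_{19} = 1, b_{20} = 24, b_{21} = 23, b_{22} = 18, b_{23} = 7, b_{24} = 6, b_{25} = 19, b_{26} = 18, b_{27} = 3, b_{28} = 24, b_{29} = 25.
Since (b_{28}, b_{29}) = (b_0, b_1) = (24, 25) (two consecutive terms determine the rest), the sequence is periodic with period 28.
The value 25 first appears (with i ≥ 2) at b_5.

5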